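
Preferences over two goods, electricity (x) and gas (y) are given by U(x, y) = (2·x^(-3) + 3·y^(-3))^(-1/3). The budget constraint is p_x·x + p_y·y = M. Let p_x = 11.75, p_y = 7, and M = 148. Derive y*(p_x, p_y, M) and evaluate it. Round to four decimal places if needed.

From the CES first-order condition, (2/3)·(y/x)^(4) = p_x/p_y.
Hence y/x = ((3/2)·p_x/p_y)^(1/(4)), i.e. raised to the 0.25 power.
Substitute y = (y/x)·x into the budget: x* = M/(p_x + p_y·(y/x)).
Numerically y/x = 1.259673, so x* = 148/(11.75 + 7·1.259673) = 7.1957 and y* = 1.259673·7.1957 = 9.0643.

y* = 9.0643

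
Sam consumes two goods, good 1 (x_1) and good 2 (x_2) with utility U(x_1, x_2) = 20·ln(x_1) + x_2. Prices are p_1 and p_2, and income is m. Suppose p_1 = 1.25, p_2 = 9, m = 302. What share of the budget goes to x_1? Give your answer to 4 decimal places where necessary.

MU_x_1 = 20/x_1, MU_x_2 = 1. Tangency: 20/x_1 = p_1/p_2.
So x_1*(p_1,p_2) = 20·p_2/p_1, independent of income; and x_2* = (m − 20·p_2)/p_2.
At the given prices: x_1* = 20·9/1.25 = 144, and x_2* = 13.5556.
Expenditure on x_1: 1.25·144 = 180; share = 0.596.

share on x_1 = 0.596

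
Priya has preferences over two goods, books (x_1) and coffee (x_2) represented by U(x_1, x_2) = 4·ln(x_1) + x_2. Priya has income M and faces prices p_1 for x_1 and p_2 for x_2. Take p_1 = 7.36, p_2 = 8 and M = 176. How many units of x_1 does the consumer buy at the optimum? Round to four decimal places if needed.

x_1* = 4.3478

MU_x_1 = 4/x_1, MU_x_2 = 1. Tangency: 4/x_1 = p_1/p_2.
So x_1*(p_1,p_2) = 4·p_2/p_1, independent of income; and x_2* = (M − 4·p_2)/p_2.
At the given prices: x_1* = 4·8/7.36 = 4.3478.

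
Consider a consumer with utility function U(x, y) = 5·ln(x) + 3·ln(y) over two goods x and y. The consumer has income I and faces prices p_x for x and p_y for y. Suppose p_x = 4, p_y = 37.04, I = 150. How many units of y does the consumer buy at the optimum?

y* = 1.5186

MU_x/MU_y = (5·y)/(3·x); tangency sets this equal to p_x/p_y.
Rearranging, p_y·y = (3/5)·p_x·x. Substituting into the budget gives p_x·x·(1 + (3/5)) = I.
Demand: x*(p_x,p_y,I) = 0.625·I/p_x and y* = 0.375·I/p_y.
At p_x=4, p_y=37.04, I=150: y* = 0.375·150/37.04 = 1.5186.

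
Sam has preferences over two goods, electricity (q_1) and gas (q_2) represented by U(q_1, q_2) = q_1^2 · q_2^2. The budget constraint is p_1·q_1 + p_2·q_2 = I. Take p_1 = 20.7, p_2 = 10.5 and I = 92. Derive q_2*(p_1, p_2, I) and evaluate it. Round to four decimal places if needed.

q_2* = 4.381

The MRS is q_2/q_1. Set MRS = p_1/p_2.
Rearranging, p_2·q_2 = p_1·q_1. Substituting into the budget gives p_1·q_1·(1 + 1) = I.
Demand: q_1*(p_1,p_2,I) = 0.5·I/p_1 and q_2* = 0.5·I/p_2.
At p_1=20.7, p_2=10.5, I=92: q_2* = 0.5·92/10.5 = 4.381.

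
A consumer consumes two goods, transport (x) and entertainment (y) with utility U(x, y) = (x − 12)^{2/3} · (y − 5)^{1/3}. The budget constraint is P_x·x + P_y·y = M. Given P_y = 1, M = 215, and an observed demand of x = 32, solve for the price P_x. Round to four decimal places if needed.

MRS = 2·(y−5)/(x−12). Tangency with P_x/P_y gives y−5 = (1/2)·(P_x/P_y)·(x−12).
After buying the subsistence bundle (12, 5), a share 2/3 of the remaining income goes to x: x* = 12 + 2/3·(M − 12P_x − 5P_y)/P_x.
Set x* = 32 in the demand function and solve for P_x: P_x = 5.

P_x = 5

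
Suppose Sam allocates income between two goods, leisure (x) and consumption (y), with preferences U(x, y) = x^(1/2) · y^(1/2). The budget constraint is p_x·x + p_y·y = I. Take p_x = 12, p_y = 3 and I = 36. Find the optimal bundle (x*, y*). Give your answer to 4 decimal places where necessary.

The MRS is y/x. Set MRS = p_x/p_y.
So 0.5·p_y·y = 0.5·p_x·x; combined with the budget, a share 0.5 of income goes to x.
Demand: x*(p_x,p_y,I) = 0.5·I/p_x and y* = 0.5·I/p_y.
At p_x=12, p_y=3, I=36: x* = 0.5·36/12 = 1.5, y* = 6.

x* = 1.5, y* = 6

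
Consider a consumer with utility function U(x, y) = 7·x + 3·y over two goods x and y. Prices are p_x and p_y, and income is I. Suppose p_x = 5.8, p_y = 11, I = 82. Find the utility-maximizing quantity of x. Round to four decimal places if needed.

Perfect substitutes: compare marginal utility per dollar. 7/p_x vs 3/p_y → 1.2069 vs 0.2727.
x gives more utility per dollar, so spend all income on x: x* = I/p_x, y* = 0.
Numerically: x* = 14.1379, y* = 0.

x* = 14.1379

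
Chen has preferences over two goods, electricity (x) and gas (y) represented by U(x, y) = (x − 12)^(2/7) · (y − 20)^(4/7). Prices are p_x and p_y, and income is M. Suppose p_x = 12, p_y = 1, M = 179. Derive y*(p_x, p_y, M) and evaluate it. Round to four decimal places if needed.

This is Cobb-Douglas in (x−12, y−20): tangency gives 2/7·p_y·(y−20) = 4/7·p_x·(x−12).
Substituting into the budget: x* = 12 + 1/3·(M − 12·p_x − 20·p_y)/p_x, and y* = 20 + 2/3·(…)/p_y.
Discretionary income = 179 − 12·12 − 20·1 = 15; y* = 20 + 2/3·15/1 = 30.

y* = 30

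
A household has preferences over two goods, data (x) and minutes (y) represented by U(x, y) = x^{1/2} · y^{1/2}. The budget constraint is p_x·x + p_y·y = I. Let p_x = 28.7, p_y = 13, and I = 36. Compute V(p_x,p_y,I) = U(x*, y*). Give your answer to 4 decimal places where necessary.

V = 0.9319

The MRS is y/x. Set MRS = p_x/p_y.
Rearranging, p_y·y = p_x·x. Substituting into the budget gives p_x·x·(1 + 1) = I.
Demand: x*(p_x,p_y,I) = 0.5·I/p_x and y* = 0.5·I/p_y.
At p_x=28.7, p_y=13, I=36: x* = 0.5·36/28.7 = 0.6272, y* = 1.3846.
Utility at the optimum: U(0.6272, 1.3846) = 0.9319.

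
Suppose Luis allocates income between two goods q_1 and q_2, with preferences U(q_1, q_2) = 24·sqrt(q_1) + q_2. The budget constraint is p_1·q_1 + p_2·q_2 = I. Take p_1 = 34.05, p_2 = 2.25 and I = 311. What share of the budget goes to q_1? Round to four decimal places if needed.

share on q_1 = 0.0688

MU_q_1 = 12/√q_1, MU_q_2 = 1. Tangency: 12/√q_1 = p_1/p_2.
Solve: √q_1 = 12·p_2/p_1, so q_1*(p_1,p_2) = (12·p_2/p_1)², and q_2* = (I − p_1·q_1*)/p_2.
Plugging in: q_1* = (12·2.25/34.05)² = 0.6288, q_2* = 128.7068.
Expenditure on q_1: 34.05·0.6288 = 21.4097; share = 0.0688.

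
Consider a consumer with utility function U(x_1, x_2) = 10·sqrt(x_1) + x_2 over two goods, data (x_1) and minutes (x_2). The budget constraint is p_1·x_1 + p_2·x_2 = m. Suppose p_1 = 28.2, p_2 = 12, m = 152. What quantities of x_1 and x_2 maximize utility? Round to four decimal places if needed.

Solve: √x_1 = 5·p_2/p_1, so x_1*(p_1,p_2) = (5·p_2/p_1)², and x_2* = (m − p_1·x_1*)/p_2.
Plugging in: x_1* = (5·12/28.2)² = 4.5269, x_2* = 2.0284.

x_1* = 4.5269, x_2* = 2.0284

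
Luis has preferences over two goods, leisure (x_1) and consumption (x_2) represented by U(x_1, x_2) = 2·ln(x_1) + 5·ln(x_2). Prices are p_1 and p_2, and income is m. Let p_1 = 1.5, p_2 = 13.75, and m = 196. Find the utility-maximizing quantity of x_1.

MU_x_1/MU_x_2 = (2·x_2)/(5·x_1); tangency sets this equal to p_1/p_2.
Rearranging, p_2·x_2 = (5/2)·p_1·x_1. Substituting into the budget gives p_1·x_1·(1 + (5/2)) = m.
Demand: x_1*(p_1,p_2,m) = 2/7·m/p_1 and x_2* = 5/7·m/p_2.
At p_1=1.5, p_2=13.75, m=196: x_1* = 2/7·196/1.5 = 37.3333.

x_1* = 37.3333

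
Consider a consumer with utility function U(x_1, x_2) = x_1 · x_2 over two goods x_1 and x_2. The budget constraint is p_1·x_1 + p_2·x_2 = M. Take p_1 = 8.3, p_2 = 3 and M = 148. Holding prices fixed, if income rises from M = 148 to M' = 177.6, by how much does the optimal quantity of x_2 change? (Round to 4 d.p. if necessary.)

Demand: x_1*(p_1,p_2,M) = 0.5·M/p_1 and x_2* = 0.5·M/p_2.
At p_1=8.3, p_2=3, M=148: x_2* = 0.5·148/3 = 24.6667.
At M' = 177.6: x_2* = 29.6. Change: 29.6 − 24.6667 = 4.9333.

Δx_2* = 4.9333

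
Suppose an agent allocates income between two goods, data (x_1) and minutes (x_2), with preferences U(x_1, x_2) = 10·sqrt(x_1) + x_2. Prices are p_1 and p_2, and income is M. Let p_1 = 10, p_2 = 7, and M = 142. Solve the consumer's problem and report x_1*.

x_1* = 12.25

MU_x_1 = 5/√x_1, MU_x_2 = 1. Tangency: 5/√x_1 = p_1/p_2.
Thus x_1* = (5·p_2/p_1)² — independent of M — with the rest of income spent on x_2.
Plugging in: x_1* = (5·7/10)² = 12.25.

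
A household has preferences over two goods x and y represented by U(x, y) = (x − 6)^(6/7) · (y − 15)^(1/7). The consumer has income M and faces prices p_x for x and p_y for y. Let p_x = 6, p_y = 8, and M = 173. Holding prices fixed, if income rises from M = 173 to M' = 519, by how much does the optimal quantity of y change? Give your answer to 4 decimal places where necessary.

Let x' = x−6, y' = y−15. MRS = 6·y'/x' = p_x/p_y.
After buying the subsistence bundle (6, 15), a share 6/7 of the remaining income goes to x: x* = 6 + 6/7·(M − 6p_x − 15p_y)/p_x.
Discretionary income = 173 − 6·6 − 15·8 = 17; y* = 15 + 1/7·17/8 = 15.3036.
At M' = 519: y* = 21.4821. Change: 21.4821 − 15.3036 = 6.1786.

Δy* = 6.1786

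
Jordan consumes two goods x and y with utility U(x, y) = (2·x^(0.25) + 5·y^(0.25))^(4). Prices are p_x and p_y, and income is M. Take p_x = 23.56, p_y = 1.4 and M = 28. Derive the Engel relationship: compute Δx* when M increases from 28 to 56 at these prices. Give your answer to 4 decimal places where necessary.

Δx* = 0.1226

MRS = MU_x/MU_y = (2/5)·(y/x)^(0.75). Set equal to p_x/p_y.
Hence y/x = ((5/2)·p_x/p_y)^(1/(0.75)), i.e. raised to the 4/3 power.
Substitute y = (y/x)·x into the budget: x* = M/(p_x + p_y·(y/x)).
Numerically y/x = 146.324263, so x* = 28/(23.56 + 1.4·146.324263) = 0.1226.
At M' = 56: x* = 0.2452. Change: 0.2452 − 0.1226 = 0.1226.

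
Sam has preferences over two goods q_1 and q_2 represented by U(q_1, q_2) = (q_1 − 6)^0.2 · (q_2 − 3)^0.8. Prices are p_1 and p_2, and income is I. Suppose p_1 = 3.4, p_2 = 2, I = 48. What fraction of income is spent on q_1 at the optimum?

share on q_1 = 0.515

Discretionary income = 48 − 6·3.4 − 3·2 = 21.6; q_1* = 6 + 0.2·21.6/3.4 = 7.2706; q_2* = 3 + 0.8·21.6/2 = 11.64.
Expenditure on q_1: 3.4·7.2706 = 24.72; share = 0.515.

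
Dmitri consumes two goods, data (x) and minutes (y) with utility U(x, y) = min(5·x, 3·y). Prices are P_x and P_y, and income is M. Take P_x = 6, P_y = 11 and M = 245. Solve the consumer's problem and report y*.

y* = 16.7808

Leontief preferences: the optimum is at the kink where x/3 = y/5, i.e. y = (5/3)·x.
Budget: P_x·x + P_y·(5/3)·x = M, so (3·P_x + 5·P_y)·x = 3·M.
Demand: x*(P_x,P_y,M) = 3·M/(3·P_x + 5·P_y), y* = 5·M/(3·P_x + 5·P_y).
Here 3·6 + 5·11 = 73, giving y* = 16.7808.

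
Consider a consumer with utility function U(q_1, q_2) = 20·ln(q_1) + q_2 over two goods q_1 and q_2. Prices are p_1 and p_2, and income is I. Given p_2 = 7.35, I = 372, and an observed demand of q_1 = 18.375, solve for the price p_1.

Set MRS = p_1/p_2: (20/q_1)/1 = p_1/p_2.
So q_1*(p_1,p_2) = 20·p_2/p_1, independent of income; and q_2* = (I − 20·p_2)/p_2.
Set q_1* = 18.375 in the demand function and solve for p_1: p_1 = 8.

p_1 = 8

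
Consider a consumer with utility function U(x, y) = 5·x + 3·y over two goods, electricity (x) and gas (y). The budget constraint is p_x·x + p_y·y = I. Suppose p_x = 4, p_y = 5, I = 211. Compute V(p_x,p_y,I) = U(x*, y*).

Linear utility — the consumer picks whichever good has higher MU/price: 5/4 = 1.25 vs 3/5 = 0.6.
x gives more utility per dollar, so spend all income on x: x* = I/p_x, y* = 0.
Numerically: x* = 52.75, y* = 0.
Utility at the optimum: U(52.75, 0) = 263.75.

V = 263.75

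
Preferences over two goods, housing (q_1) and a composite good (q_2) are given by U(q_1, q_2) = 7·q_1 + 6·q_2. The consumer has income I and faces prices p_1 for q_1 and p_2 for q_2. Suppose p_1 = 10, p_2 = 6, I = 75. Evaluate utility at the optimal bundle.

Perfect substitutes: compare marginal utility per dollar. 7/p_1 vs 6/p_2 → 0.7 vs 1.
q_2 gives more utility per dollar, so spend all income on q_2: q_2* = I/p_2, q_1* = 0.
Numerically: q_1* = 0, q_2* = 12.5.
Utility at the optimum: U(0, 12.5) = 75.

V = 75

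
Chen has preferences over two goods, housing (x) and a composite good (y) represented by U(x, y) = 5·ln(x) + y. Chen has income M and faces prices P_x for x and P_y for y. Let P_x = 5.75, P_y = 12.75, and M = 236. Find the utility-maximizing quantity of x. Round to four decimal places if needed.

x* = 11.087

Set MRS = P_x/P_y: (5/x)/1 = P_x/P_y.
So x*(P_x,P_y) = 5·P_y/P_x, independent of income; and y* = (M − 5·P_y)/P_y.
At the given prices: x* = 5·12.75/5.75 = 11.087.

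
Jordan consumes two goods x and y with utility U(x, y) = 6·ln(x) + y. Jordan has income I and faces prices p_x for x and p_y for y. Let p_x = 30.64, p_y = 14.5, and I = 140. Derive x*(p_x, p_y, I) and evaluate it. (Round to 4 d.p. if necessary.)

Set MRS = p_x/p_y: (6/x)/1 = p_x/p_y.
So x*(p_x,p_y) = 6·p_y/p_x, independent of income; and y* = (I − 6·p_y)/p_y.
At the given prices: x* = 6·14.5/30.64 = 2.8394.

x* = 2.8394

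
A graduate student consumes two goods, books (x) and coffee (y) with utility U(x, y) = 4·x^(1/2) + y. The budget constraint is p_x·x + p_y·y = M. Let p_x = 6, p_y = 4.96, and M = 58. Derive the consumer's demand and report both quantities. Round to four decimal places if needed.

x* = 2.7335, y* = 8.3869

Utility is quasi-linear in y; the FOC for x is 2/√x = p_x/p_y.
Solve: √x = 2·p_y/p_x, so x*(p_x,p_y) = (2·p_y/p_x)², and y* = (M − p_x·x*)/p_y.
Plugging in: x* = (2·4.96/6)² = 2.7335, y* = 8.3869.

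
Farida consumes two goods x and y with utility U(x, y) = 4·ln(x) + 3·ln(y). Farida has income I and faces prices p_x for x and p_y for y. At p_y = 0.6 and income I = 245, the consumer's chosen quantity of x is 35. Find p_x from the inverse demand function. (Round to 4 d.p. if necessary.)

p_x = 4

Tangency: MRS = (4/3)·y/x = p_x/p_y.
Rearranging, p_y·y = (3/4)·p_x·x. Substituting into the budget gives p_x·x·(1 + (3/4)) = I.
Demand: x*(p_x,p_y,I) = 4/7·I/p_x and y* = 3/7·I/p_y.
Set x* = 35 in the demand function and solve for p_x: p_x = 4.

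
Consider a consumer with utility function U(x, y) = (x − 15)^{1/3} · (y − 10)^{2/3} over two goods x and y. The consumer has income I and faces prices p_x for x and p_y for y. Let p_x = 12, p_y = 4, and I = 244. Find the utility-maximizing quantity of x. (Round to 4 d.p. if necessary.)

MRS = (1/2)·(y−10)/(x−15). Tangency with p_x/p_y gives y−10 = 2·(p_x/p_y)·(x−15).
After buying the subsistence bundle (15, 10), a share 1/3 of the remaining income goes to x: x* = 15 + 1/3·(I − 15p_x − 10p_y)/p_x.
Discretionary income = 244 − 15·12 − 10·4 = 24; x* = 15 + 1/3·24/12 = 15.6667.

x* = 15.6667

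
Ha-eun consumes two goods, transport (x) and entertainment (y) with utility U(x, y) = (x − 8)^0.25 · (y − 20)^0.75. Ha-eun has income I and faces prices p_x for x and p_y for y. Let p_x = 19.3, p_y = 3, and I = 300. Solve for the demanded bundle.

x* = 9.1088, y* = 41.4

This is Cobb-Douglas in (x−8, y−20): tangency gives 0.25·p_y·(y−20) = 0.75·p_x·(x−8).
After buying the subsistence bundle (8, 20), a share 0.25 of the remaining income goes to x: x* = 8 + 0.25·(I − 8p_x − 20p_y)/p_x.
Discretionary income = 300 − 8·19.3 − 20·3 = 85.6; x* = 8 + 0.25·85.6/19.3 = 9.1088; y* = 20 + 0.75·85.6/3 = 41.4.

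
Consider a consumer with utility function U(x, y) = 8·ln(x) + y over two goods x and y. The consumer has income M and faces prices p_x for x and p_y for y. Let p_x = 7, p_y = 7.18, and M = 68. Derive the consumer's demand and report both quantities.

x* = 8.2057, y* = 1.4708

Set MRS = p_x/p_y: (8/x)/1 = p_x/p_y.
So x*(p_x,p_y) = 8·p_y/p_x, independent of income; and y* = (M − 8·p_y)/p_y.
At the given prices: x* = 8·7.18/7 = 8.2057, and y* = 1.4708.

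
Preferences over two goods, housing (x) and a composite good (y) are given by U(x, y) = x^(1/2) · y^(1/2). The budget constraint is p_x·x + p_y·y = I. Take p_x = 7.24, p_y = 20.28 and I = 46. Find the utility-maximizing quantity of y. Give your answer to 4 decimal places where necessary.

y* = 1.1341

The MRS is y/x. Set MRS = p_x/p_y.
Rearranging, p_y·y = p_x·x. Substituting into the budget gives p_x·x·(1 + 1) = I.
Demand: x*(p_x,p_y,I) = 0.5·I/p_x and y* = 0.5·I/p_y.
At p_x=7.24, p_y=20.28, I=46: y* = 0.5·46/20.28 = 1.1341.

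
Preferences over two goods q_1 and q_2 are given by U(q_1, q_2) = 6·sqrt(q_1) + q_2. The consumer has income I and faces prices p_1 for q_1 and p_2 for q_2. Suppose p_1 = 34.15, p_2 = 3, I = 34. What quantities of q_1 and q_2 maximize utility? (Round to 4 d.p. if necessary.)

Set MRS = p_1/p_2: 3·q_1^(−1/2) = p_1/p_2.
Solve: √q_1 = 3·p_2/p_1, so q_1*(p_1,p_2) = (3·p_2/p_1)², and q_2* = (I − p_1·q_1*)/p_2.
Plugging in: q_1* = (3·3/34.15)² = 0.0695, q_2* = 10.5427.

q_1* = 0.0695, q_2* = 10.5427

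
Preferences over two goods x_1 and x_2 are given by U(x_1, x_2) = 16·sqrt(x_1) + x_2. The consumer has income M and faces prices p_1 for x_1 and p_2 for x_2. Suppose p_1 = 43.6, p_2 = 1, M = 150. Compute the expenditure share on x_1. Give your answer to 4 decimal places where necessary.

share on x_1 = 0.0098

Utility is quasi-linear in x_2; the FOC for x_1 is 8/√x_1 = p_1/p_2.
Thus x_1* = (8·p_2/p_1)² — independent of M — with the rest of income spent on x_2.
Plugging in: x_1* = (8·1/43.6)² = 0.0337, x_2* = 148.5321.
Expenditure on x_1: 43.6·0.0337 = 1.4679; share = 0.0098.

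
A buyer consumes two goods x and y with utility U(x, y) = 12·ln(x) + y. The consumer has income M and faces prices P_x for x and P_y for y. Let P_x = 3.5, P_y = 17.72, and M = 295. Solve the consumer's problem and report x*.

Set MRS = P_x/P_y: (12/x)/1 = P_x/P_y.
So x*(P_x,P_y) = 12·P_y/P_x, independent of income; and y* = (M − 12·P_y)/P_y.
At the given prices: x* = 12·17.72/3.5 = 60.7543.

x* = 60.7543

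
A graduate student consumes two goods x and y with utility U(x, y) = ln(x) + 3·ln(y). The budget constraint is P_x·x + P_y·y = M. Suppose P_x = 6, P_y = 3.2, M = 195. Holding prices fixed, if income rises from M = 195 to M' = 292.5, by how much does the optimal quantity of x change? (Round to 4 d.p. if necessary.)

Δx* = 4.0625

Tangency: MRS = (1/3)·y/x = P_x/P_y.
So P_y·y = 3·P_x·x; combined with the budget, a share 0.25 of income goes to x.
Demand: x*(P_x,P_y,M) = 0.25·M/P_x and y* = 0.75·M/P_y.
At P_x=6, P_y=3.2, M=195: x* = 0.25·195/6 = 8.125.
At M' = 292.5: x* = 12.1875. Change: 12.1875 − 8.125 = 4.0625.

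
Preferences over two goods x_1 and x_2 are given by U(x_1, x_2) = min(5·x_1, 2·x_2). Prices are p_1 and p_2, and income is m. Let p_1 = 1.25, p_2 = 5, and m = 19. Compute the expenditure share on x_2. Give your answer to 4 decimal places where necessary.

With perfect complements, no substitution: consume in ratio x_1:x_2 = 2:5.
Budget: p_1·x_1 + p_2·(5/2)·x_1 = m, so (2·p_1 + 5·p_2)·x_1 = 2·m.
Demand: x_1*(p_1,p_2,m) = 2·m/(2·p_1 + 5·p_2), x_2* = 5·m/(2·p_1 + 5·p_2).
Here 2·1.25 + 5·5 = 27.5, giving x_1* = 1.3818 and x_2* = 3.4545.
Expenditure on x_2: 5·3.4545 = 17.2727; share = 0.9091.

share on x_2 = 0.9091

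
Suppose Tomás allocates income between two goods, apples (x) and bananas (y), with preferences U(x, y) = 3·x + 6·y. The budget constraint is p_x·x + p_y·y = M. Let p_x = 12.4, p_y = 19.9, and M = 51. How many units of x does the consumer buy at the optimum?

x* = 0

Linear utility — the consumer picks whichever good has higher MU/price: 3/12.4 = 0.2419 vs 6/19.9 = 0.3015.
y gives more utility per dollar, so spend all income on y: y* = M/p_y, x* = 0.
Numerically: x* = 0, y* = 2.5628.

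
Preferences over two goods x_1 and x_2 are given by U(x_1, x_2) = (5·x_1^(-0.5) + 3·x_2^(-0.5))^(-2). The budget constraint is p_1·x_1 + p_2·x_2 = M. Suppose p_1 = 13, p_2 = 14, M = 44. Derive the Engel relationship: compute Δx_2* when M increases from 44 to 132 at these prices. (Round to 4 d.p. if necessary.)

Δx_2* = 2.6506

MU_x_1 ∝ 5·x_1^(-1.5), MU_x_2 ∝ 3·x_2^(-1.5), so MRS = (5/3)·(x_2/x_1)^(1.5) = p_1/p_2.
Solve for the ratio: x_2/x_1 = [(3/5)·p_1/p_2]^(2/3).
Substitute x_2 = (x_2/x_1)·x_1 into the budget: x_1* = M/(p_1 + p_2·(x_2/x_1)).
Numerically x_2/x_1 = 0.677087, so x_1* = 44/(13 + 14·0.677087) = 1.9574 and x_2* = 0.677087·1.9574 = 1.3253.
At M' = 132: x_2* = 3.9759. Change: 3.9759 − 1.3253 = 2.6506.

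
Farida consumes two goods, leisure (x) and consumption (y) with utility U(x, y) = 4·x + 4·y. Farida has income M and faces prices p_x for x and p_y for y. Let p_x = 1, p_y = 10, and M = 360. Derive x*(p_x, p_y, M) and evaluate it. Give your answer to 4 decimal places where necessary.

x* = 360

Numerically: x* = 360, y* = 0.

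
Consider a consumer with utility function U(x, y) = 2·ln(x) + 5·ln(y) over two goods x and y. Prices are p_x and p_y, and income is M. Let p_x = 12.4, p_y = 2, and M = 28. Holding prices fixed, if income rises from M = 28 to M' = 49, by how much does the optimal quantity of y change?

Δy* = 7.5

Demand: x*(p_x,p_y,M) = 2/7·M/p_x and y* = 5/7·M/p_y.
At p_x=12.4, p_y=2, M=28: y* = 5/7·28/2 = 10.
At M' = 49: y* = 17.5. Change: 17.5 − 10 = 7.5.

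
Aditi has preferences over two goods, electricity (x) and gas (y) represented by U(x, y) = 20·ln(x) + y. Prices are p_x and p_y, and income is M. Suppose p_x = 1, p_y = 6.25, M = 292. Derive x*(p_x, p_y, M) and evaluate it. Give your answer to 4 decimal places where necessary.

x* = 125

MU_x = 20/x, MU_y = 1. Tangency: 20/x = p_x/p_y.
So x*(p_x,p_y) = 20·p_y/p_x, independent of income; and y* = (M − 20·p_y)/p_y.
At the given prices: x* = 20·6.25/1 = 125.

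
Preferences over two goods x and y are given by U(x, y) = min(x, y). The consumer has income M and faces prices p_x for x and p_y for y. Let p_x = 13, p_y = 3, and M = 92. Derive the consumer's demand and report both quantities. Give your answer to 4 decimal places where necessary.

With perfect complements, no substitution: consume in ratio x:y = 1:1.
Budget: p_x·x + p_y·x = M, so (p_x + p_y)·x = M.
Demand: x*(p_x,p_y,M) = M/(p_x + p_y), y* = M/(p_x + p_y).
Here 13 + 3 = 16, giving x* = 5.75 and y* = 5.75.

x* = 5.75, y* = 5.75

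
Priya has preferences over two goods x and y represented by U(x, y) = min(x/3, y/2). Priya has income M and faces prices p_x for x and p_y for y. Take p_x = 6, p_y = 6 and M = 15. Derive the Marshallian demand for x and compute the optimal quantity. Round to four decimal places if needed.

Demand: x*(p_x,p_y,M) = 3·M/(3·p_x + 2·p_y), y* = 2·M/(3·p_x + 2·p_y).
Here 3·6 + 2·6 = 30, giving x* = 1.5.

x* = 1.5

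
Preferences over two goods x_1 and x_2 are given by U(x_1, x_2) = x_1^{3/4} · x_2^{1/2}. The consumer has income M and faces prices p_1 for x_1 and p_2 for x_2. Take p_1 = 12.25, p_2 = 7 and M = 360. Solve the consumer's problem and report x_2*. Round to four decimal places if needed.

Tangency: MRS = (3/2)·x_2/x_1 = p_1/p_2.
So 0.75·p_2·x_2 = 0.5·p_1·x_1; combined with the budget, a share 0.6 of income goes to x_1.
Demand: x_1*(p_1,p_2,M) = 0.6·M/p_1 and x_2* = 0.4·M/p_2.
At p_1=12.25, p_2=7, M=360: x_2* = 0.4·360/7 = 20.5714.

x_2* = 20.5714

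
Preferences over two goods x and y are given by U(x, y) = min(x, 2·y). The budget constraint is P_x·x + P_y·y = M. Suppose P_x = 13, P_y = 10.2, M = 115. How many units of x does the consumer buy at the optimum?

With perfect complements, no substitution: consume in ratio x:y = 2:1.
Budget: P_x·x + P_y·(1/2)·x = M, so (2·P_x + P_y)·x = 2·M.
Demand: x*(P_x,P_y,M) = 2·M/(2·P_x + P_y), y* = M/(2·P_x + P_y).
Here 2·13 + 10.2 = 36.2, giving x* = 6.3536.

x* = 6.3536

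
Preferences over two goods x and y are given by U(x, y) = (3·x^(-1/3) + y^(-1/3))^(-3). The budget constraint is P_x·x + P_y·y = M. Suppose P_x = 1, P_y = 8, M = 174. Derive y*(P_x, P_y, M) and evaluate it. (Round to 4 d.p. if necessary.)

y* = 9.2341

MRS = MU_x/MU_y = 3·(y/x)^(4/3). Set equal to P_x/P_y.
Hence y/x = ((1/3)·P_x/P_y)^(1/(4/3)), i.e. raised to the 0.75 power.
Substitute y = (y/x)·x into the budget: x* = M/(P_x + P_y·(y/x)).
Numerically y/x = 0.092223, so x* = 174/(1 + 8·0.092223) = 100.1273 and y* = 0.092223·100.1273 = 9.2341.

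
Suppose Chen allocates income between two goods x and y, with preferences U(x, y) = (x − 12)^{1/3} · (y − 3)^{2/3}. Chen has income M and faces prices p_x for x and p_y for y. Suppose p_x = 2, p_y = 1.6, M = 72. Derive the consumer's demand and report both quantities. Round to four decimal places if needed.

x* = 19.2, y* = 21

Let x' = x−12, y' = y−3. MRS = (1/2)·y'/x' = p_x/p_y.
Substituting into the budget: x* = 12 + 1/3·(M − 12·p_x − 3·p_y)/p_x, and y* = 3 + 2/3·(…)/p_y.
Discretionary income = 72 − 12·2 − 3·1.6 = 43.2; x* = 12 + 1/3·43.2/2 = 19.2; y* = 3 + 2/3·43.2/1.6 = 21.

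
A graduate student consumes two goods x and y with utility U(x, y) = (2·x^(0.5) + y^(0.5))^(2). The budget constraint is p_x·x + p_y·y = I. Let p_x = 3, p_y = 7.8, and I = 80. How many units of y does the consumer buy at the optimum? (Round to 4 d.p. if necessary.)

MU_x ∝ 2·x^(-0.5), MU_y ∝ y^(-0.5), so MRS = 2·(y/x)^(0.5) = p_x/p_y.
Solve for the ratio: y/x = [(1/2)·p_x/p_y]^(2).
Substitute y = (y/x)·x into the budget: x* = I/(p_x + p_y·(y/x)).
Numerically y/x = 0.036982, so x* = 80/(3 + 7.8·0.036982) = 24.3275 and y* = 0.036982·24.3275 = 0.8997.

y* = 0.8997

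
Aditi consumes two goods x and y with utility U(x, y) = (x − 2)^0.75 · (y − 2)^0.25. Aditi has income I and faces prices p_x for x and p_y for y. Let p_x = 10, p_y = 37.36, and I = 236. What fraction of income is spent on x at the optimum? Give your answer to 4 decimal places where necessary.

share on x = 0.5337

Substituting into the budget: x* = 2 + 0.75·(I − 2·p_x − 2·p_y)/p_x, and y* = 2 + 0.25·(…)/p_y.
Discretionary income = 236 − 2·10 − 2·37.36 = 141.28; x* = 2 + 0.75·141.28/10 = 12.596; y* = 2 + 0.25·141.28/37.36 = 2.9454.
Expenditure on x: 10·12.596 = 125.96; share = 0.5337.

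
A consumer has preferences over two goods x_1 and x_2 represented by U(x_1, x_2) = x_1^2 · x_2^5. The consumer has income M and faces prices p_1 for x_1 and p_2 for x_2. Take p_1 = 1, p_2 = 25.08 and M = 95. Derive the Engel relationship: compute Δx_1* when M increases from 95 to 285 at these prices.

Tangency: MRS = (2/5)·x_2/x_1 = p_1/p_2.
So 2·p_2·x_2 = 5·p_1·x_1; combined with the budget, a share 2/7 of income goes to x_1.
Demand: x_1*(p_1,p_2,M) = 2/7·M/p_1 and x_2* = 5/7·M/p_2.
At p_1=1, p_2=25.08, M=95: x_1* = 2/7·95/1 = 27.1429.
At M' = 285: x_1* = 81.4286. Change: 81.4286 − 27.1429 = 54.2857.

Δx_1* = 54.2857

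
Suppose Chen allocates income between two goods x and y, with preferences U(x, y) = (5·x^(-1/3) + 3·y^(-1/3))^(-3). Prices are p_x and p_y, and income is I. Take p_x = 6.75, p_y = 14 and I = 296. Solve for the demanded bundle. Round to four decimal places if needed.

x* = 24.1193, y* = 9.5139

MRS = MU_x/MU_y = (5/3)·(y/x)^(4/3). Set equal to p_x/p_y.
Hence y/x = ((3/5)·p_x/p_y)^(1/(4/3)), i.e. raised to the 0.75 power.
Substitute y = (y/x)·x into the budget: x* = I/(p_x + p_y·(y/x)).
Numerically y/x = 0.394453, so x* = 296/(6.75 + 14·0.394453) = 24.1193 and y* = 0.394453·24.1193 = 9.5139.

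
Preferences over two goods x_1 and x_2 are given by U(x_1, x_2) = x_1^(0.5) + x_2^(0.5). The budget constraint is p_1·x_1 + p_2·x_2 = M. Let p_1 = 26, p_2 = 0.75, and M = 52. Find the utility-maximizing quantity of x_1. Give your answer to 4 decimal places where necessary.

From the CES first-order condition, (x_2/x_1)^(0.5) = p_1/p_2.
Hence x_2/x_1 = (p_1/p_2)^(1/(0.5)), i.e. raised to the 2 power.
Substitute x_2 = (x_2/x_1)·x_1 into the budget: x_1* = M/(p_1 + p_2·(x_2/x_1)).
Numerically x_2/x_1 = 1201.777778, so x_1* = 52/(26 + 0.75·1201.777778) = 0.0561.

x_1* = 0.0561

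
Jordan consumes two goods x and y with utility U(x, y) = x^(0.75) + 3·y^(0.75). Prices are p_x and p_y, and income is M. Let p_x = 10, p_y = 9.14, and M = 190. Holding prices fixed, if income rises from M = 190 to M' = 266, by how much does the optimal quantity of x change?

Δx* = 0.071

Numerically y/x = 116.064722, so x* = 190/(10 + 9.14·116.064722) = 0.1774.
At M' = 266: x* = 0.2484. Change: 0.2484 − 0.1774 = 0.071.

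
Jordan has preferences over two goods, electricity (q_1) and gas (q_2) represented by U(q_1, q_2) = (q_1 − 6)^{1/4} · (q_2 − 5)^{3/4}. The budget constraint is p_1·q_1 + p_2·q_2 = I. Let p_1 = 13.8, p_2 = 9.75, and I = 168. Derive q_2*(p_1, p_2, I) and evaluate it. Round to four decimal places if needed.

Discretionary income = 168 − 6·13.8 − 5·9.75 = 36.45; q_2* = 5 + 0.75·36.45/9.75 = 7.8038.

q_2* = 7.8038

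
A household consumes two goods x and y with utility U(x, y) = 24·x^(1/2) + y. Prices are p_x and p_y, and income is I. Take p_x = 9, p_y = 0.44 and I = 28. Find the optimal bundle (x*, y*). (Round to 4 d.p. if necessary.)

Plugging in: x* = (12·0.44/9)² = 0.3442, y* = 56.5964.

x* = 0.3442, y* = 56.5964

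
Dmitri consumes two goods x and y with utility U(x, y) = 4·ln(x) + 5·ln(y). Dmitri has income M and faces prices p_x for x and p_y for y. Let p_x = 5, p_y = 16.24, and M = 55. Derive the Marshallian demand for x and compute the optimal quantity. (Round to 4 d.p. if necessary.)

Demand: x*(p_x,p_y,M) = 4/9·M/p_x and y* = 5/9·M/p_y.
At p_x=5, p_y=16.24, M=55: x* = 4/9·55/5 = 4.8889.

x* = 4.8889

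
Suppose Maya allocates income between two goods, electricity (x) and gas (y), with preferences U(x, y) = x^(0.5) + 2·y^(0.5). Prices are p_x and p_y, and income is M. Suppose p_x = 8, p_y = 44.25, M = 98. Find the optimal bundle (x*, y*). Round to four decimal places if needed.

x* = 7.109, y* = 0.9294

From the CES first-order condition, (1/2)·(y/x)^(0.5) = p_x/p_y.
Hence y/x = (2·p_x/p_y)^(1/(0.5)), i.e. raised to the 2 power.
With the ratio pinned down, the budget gives x* = M/(p_x + p_y·(y/x)) and y* = (y/x)·x*.
Numerically y/x = 0.130741, so x* = 98/(8 + 44.25·0.130741) = 7.109 and y* = 0.130741·7.109 = 0.9294.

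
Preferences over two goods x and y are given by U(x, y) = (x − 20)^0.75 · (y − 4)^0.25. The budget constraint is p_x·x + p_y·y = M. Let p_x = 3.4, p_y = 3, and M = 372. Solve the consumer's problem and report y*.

y* = 28.3333

Let x' = x−20, y' = y−4. MRS = 3·y'/x' = p_x/p_y.
After buying the subsistence bundle (20, 4), a share 0.75 of the remaining income goes to x: x* = 20 + 0.75·(M − 20p_x − 4p_y)/p_x.
Discretionary income = 372 − 20·3.4 − 4·3 = 292; y* = 4 + 0.25·292/3 = 28.3333.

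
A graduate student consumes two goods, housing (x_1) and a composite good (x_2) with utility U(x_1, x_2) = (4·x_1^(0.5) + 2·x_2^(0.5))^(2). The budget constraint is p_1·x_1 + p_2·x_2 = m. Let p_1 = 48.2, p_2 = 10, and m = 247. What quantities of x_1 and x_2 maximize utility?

x_1* = 2.324, x_2* = 13.4982

With the ratio pinned down, the budget gives x_1* = m/(p_1 + p_2·(x_2/x_1)) and x_2* = (x_2/x_1)·x_1*.
Numerically x_2/x_1 = 5.8081, so x_1* = 247/(48.2 + 10·5.8081) = 2.324 and x_2* = 5.8081·2.324 = 13.4982.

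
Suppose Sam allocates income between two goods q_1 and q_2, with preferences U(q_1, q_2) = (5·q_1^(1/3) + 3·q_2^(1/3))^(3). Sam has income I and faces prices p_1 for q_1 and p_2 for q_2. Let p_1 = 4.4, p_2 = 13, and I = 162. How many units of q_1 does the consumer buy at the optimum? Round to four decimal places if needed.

MRS = MU_q_1/MU_q_2 = (5/3)·(q_2/q_1)^(2/3). Set equal to p_1/p_2.
Hence q_2/q_1 = ((3/5)·p_1/p_2)^(1/(2/3)), i.e. raised to the 1.5 power.
With the ratio pinned down, the budget gives q_1* = I/(p_1 + p_2·(q_2/q_1)) and q_2* = (q_2/q_1)·q_1*.
Numerically q_2/q_1 = 0.091515, so q_1* = 162/(4.4 + 13·0.091515) = 28.9819.

q_1* = 28.9819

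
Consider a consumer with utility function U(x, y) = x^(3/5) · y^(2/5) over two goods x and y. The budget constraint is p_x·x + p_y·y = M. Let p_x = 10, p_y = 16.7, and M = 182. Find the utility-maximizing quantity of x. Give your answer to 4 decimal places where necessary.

x* = 10.92

Tangency: MRS = (3/2)·y/x = p_x/p_y.
Rearranging, p_y·y = (2/3)·p_x·x. Substituting into the budget gives p_x·x·(1 + (2/3)) = M.
Demand: x*(p_x,p_y,M) = 0.6·M/p_x and y* = 0.4·M/p_y.
At p_x=10, p_y=16.7, M=182: x* = 0.6·182/10 = 10.92.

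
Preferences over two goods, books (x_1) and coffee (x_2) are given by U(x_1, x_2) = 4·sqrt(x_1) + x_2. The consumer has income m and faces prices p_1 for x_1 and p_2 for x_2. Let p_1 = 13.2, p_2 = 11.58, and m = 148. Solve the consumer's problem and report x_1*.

Solve: √x_1 = 2·p_2/p_1, so x_1*(p_1,p_2) = (2·p_2/p_1)², and x_2* = (m − p_1·x_1*)/p_2.
Plugging in: x_1* = (2·11.58/13.2)² = 3.0784.

x_1* = 3.0784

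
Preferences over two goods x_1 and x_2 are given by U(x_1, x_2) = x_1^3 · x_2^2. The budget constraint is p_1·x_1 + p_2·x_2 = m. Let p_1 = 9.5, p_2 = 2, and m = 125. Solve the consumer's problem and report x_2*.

x_2* = 25

Demand: x_1*(p_1,p_2,m) = 0.6·m/p_1 and x_2* = 0.4·m/p_2.
At p_1=9.5, p_2=2, m=125: x_2* = 0.4·125/2 = 25.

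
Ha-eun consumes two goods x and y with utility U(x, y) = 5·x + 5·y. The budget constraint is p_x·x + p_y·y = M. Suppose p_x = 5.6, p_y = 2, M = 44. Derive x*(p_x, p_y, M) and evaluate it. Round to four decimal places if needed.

Perfect substitutes: compare marginal utility per dollar. 5/p_x vs 5/p_y → 0.8929 vs 2.5.
y gives more utility per dollar, so spend all income on y: y* = M/p_y, x* = 0.
Numerically: x* = 0, y* = 22.

x* = 0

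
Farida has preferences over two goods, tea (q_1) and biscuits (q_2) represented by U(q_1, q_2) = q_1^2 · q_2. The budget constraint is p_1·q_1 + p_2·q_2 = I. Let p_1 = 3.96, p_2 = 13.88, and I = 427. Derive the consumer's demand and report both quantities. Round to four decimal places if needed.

Demand: q_1*(p_1,p_2,I) = 2/3·I/p_1 and q_2* = 1/3·I/p_2.
At p_1=3.96, p_2=13.88, I=427: q_1* = 2/3·427/3.96 = 71.8855, q_2* = 10.2546.

q_1* = 71.8855, q_2* = 10.2546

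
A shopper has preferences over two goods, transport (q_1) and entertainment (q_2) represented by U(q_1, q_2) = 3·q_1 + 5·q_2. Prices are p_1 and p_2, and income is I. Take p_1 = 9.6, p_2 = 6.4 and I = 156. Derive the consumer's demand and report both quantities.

Linear utility — the consumer picks whichever good has higher MU/price: 3/9.6 = 0.3125 vs 5/6.4 = 0.7812.
q_2 gives more utility per dollar, so spend all income on q_2: q_2* = I/p_2, q_1* = 0.
Numerically: q_1* = 0, q_2* = 24.375.

q_1* = 0, q_2* = 24.375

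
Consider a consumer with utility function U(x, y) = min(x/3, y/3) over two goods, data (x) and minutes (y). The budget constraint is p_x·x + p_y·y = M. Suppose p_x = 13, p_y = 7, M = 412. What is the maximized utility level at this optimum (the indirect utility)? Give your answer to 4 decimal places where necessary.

Leontief preferences: the optimum is at the kink where x/3 = y/3, i.e. y = x.
Budget: p_x·x + p_y·x = M, so (3·p_x + 3·p_y)·x = 3·M.
Demand: x*(p_x,p_y,M) = 3·M/(3·p_x + 3·p_y), y* = 3·M/(3·p_x + 3·p_y).
Here 3·13 + 3·7 = 60, giving x* = 20.6 and y* = 20.6.
Utility at the optimum: U(20.6, 20.6) = 6.8667.

V = 6.8667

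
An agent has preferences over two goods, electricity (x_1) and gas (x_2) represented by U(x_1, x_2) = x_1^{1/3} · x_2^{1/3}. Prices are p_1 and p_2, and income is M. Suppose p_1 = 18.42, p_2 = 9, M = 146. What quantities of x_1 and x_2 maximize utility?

MU_x_1/MU_x_2 = (1/3·x_2)/(1/3·x_1); tangency sets this equal to p_1/p_2.
So 1/3·p_2·x_2 = 1/3·p_1·x_1; combined with the budget, a share 0.5 of income goes to x_1.
Demand: x_1*(p_1,p_2,M) = 0.5·M/p_1 and x_2* = 0.5·M/p_2.
At p_1=18.42, p_2=9, M=146: x_1* = 0.5·146/18.42 = 3.9631, x_2* = 8.1111.

x_1* = 3.9631, x_2* = 8.1111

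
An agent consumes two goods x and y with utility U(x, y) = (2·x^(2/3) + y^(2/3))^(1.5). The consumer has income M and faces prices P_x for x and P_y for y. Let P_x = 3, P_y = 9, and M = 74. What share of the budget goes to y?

MU_x ∝ 2·x^(-1/3), MU_y ∝ y^(-1/3), so MRS = 2·(y/x)^(1/3) = P_x/P_y.
Hence y/x = ((1/2)·P_x/P_y)^(1/(1/3)), i.e. raised to the 3 power.
With the ratio pinned down, the budget gives x* = M/(P_x + P_y·(y/x)) and y* = (y/x)·x*.
Numerically y/x = 0.00463, so x* = 74/(3 + 9·0.00463) = 24.3288 and y* = 0.00463·24.3288 = 0.1126.
Expenditure on y: 9·0.1126 = 1.0137; share = 0.0137.

share on y = 0.0137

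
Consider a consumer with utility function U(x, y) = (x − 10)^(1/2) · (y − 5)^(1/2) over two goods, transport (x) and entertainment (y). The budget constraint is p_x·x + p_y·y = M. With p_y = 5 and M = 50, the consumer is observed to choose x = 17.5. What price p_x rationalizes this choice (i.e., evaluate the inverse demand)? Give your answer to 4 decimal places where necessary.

Let x' = x−10, y' = y−5. MRS = y'/x' = p_x/p_y.
Substituting into the budget: x* = 10 + 0.5·(M − 10·p_x − 5·p_y)/p_x, and y* = 5 + 0.5·(…)/p_y.
Set x* = 17.5 in the demand function and solve for p_x: p_x = 1.

p_x = 1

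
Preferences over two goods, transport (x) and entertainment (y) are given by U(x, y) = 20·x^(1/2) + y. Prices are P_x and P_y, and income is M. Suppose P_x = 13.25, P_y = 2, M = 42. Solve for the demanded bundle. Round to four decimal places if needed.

Utility is quasi-linear in y; the FOC for x is 10/√x = P_x/P_y.
Solve: √x = 10·P_y/P_x, so x*(P_x,P_y) = (10·P_y/P_x)², and y* = (M − P_x·x*)/P_y.
Plugging in: x* = (10·2/13.25)² = 2.2784, y* = 5.9057.

x* = 2.2784, y* = 5.9057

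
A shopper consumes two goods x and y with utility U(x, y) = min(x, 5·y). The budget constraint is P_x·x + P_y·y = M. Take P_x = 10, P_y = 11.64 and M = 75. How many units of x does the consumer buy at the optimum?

Leontief preferences: the optimum is at the kink where x/5 = y/1, i.e. y = (1/5)·x.
Budget: P_x·x + P_y·(1/5)·x = M, so (5·P_x + P_y)·x = 5·M.
Demand: x*(P_x,P_y,M) = 5·M/(5·P_x + P_y), y* = M/(5·P_x + P_y).
Here 5·10 + 11.64 = 61.64, giving x* = 6.0837.

x* = 6.0837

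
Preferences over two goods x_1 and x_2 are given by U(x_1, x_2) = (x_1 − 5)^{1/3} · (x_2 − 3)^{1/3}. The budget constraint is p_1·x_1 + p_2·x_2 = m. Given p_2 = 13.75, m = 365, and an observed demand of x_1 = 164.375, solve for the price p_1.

p_1 = 1

Let x_1' = x_1−5, x_2' = x_2−3. MRS = x_2'/x_1' = p_1/p_2.
After buying the subsistence bundle (5, 3), a share 0.5 of the remaining income goes to x_1: x_1* = 5 + 0.5·(m − 5p_1 − 3p_2)/p_1.
Set x_1* = 164.375 in the demand function and solve for p_1: p_1 = 1.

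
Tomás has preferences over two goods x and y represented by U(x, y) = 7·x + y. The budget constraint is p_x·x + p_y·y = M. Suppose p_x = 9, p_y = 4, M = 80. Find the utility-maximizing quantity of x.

Linear utility — the consumer picks whichever good has higher MU/price: 7/9 = 0.7778 vs 1/4 = 0.25.
x gives more utility per dollar, so spend all income on x: x* = M/p_x, y* = 0.
Numerically: x* = 8.8889, y* = 0.

x* = 8.8889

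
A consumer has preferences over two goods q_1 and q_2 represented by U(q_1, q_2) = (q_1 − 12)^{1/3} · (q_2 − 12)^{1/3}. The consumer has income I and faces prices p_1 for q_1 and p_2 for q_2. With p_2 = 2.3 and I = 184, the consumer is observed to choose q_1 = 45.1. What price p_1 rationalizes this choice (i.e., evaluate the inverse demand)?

p_1 = 2

Let q_1' = q_1−12, q_2' = q_2−12. MRS = q_2'/q_1' = p_1/p_2.
After buying the subsistence bundle (12, 12), a share 0.5 of the remaining income goes to q_1: q_1* = 12 + 0.5·(I − 12p_1 − 12p_2)/p_1.
Set q_1* = 45.1 in the demand function and solve for p_1: p_1 = 2.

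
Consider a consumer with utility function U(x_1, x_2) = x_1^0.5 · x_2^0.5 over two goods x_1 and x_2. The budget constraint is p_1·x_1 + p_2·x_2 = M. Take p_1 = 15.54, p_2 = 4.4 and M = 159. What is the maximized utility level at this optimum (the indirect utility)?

V = 9.6142

MU_x_1/MU_x_2 = (0.5·x_2)/(0.5·x_1); tangency sets this equal to p_1/p_2.
Rearranging, p_2·x_2 = p_1·x_1. Substituting into the budget gives p_1·x_1·(1 + 1) = M.
Demand: x_1*(p_1,p_2,M) = 0.5·M/p_1 and x_2* = 0.5·M/p_2.
At p_1=15.54, p_2=4.4, M=159: x_1* = 0.5·159/15.54 = 5.1158, x_2* = 18.0682.
Utility at the optimum: U(5.1158, 18.0682) = 9.6142.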